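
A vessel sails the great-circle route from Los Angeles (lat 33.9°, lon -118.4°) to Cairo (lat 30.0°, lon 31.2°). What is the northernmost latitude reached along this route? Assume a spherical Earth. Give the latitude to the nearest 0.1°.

The great circle lies in the plane with unit normal n̂ = (p₁ × p₂)/|p₁ × p₂|.
Here n̂_z ≈ +0.387; the vertex latitude is φ_max = arccos|n̂_z| ≈ 67.2°.
Check via Clairaut: cos φ_max = |cos φ₁| · sin C = cos(33.9°)·sin(27.8°) ≈ 0.387, again giving ≈ 67.2°.

≈ 67.2°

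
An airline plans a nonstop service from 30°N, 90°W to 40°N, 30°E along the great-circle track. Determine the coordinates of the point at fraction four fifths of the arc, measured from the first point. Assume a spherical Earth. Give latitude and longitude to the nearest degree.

Write both endpoints as unit vectors p₁, p₂ with components (cos φ cos λ, cos φ sin λ, sin φ).
The central angle between the endpoints is δ = arccos(p₁·p₂) ≈ 1.581 rad (90.6°).
Interpolate at f = 4/5 with slerp weights a = sin((1−f)δ)/sin δ ≈ 0.311, b = sin(fδ)/sin δ ≈ 0.954.
p = a·p₁ + b·p₂ ≈ (0.633, 0.096, 0.768); φ = arcsin(p_z) ≈ 50.22°, λ = atan2(p_y, p_x) ≈ 8.62°.

≈ 50°N, 9°E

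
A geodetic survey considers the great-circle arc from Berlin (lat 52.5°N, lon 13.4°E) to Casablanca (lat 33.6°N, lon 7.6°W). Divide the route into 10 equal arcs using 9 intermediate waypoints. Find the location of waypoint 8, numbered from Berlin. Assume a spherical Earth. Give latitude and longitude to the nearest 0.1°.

≈ lat 37.6°N, lon 4.3°W

Convert each endpoint to a unit vector on the sphere (x = cos φ cos λ, y = cos φ sin λ, z = sin φ).
The central angle between the endpoints is δ = arccos(p₁·p₂) ≈ 0.422 rad (24.2°).
Interpolate at f = 8/10 with slerp weights a = sin((1−f)δ)/sin δ ≈ 0.206, b = sin(fδ)/sin δ ≈ 0.809.
p = a·p₁ + b·p₂ ≈ (0.790, -0.060, 0.611); φ = arcsin(p_z) ≈ 37.65°, λ = atan2(p_y, p_x) ≈ -4.35°.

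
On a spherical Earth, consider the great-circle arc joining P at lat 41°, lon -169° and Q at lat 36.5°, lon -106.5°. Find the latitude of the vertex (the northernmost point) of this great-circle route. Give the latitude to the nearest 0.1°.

The great circle lies in the plane with unit normal n̂ = (p₁ × p₂)/|p₁ × p₂|.
Here n̂_z ≈ +0.725; the vertex latitude is φ_max = arccos|n̂_z| ≈ 43.5°.
Check via Clairaut: cos φ_max = |cos φ₁| · sin C = cos(41.0°)·sin(73.9°) ≈ 0.725, again giving ≈ 43.5°.

≈ 43.5°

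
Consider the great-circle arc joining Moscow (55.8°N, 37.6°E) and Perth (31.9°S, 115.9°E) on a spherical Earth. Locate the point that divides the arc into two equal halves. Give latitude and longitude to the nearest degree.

Convert each endpoint to a unit vector on the sphere (x = cos φ cos λ, y = cos φ sin λ, z = sin φ).
The central angle between the endpoints is δ = arccos(p₁·p₂) ≈ 1.918 rad (109.9°).
Interpolate at f = 1/2 with slerp weights a = sin((1−f)δ)/sin δ ≈ 0.871, b = sin(fδ)/sin δ ≈ 0.871.
p = a·p₁ + b·p₂ ≈ (0.065, 0.963, 0.260); φ = arcsin(p_z) ≈ 15.07°, λ = atan2(p_y, p_x) ≈ 86.15°.

≈ 15°N, 86°E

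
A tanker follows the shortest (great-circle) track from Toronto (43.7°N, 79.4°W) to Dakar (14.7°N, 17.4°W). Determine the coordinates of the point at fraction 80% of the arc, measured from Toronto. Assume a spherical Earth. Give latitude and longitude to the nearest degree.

≈ 23°N, 27°W

Convert each endpoint to a unit vector on the sphere (x = cos φ cos λ, y = cos φ sin λ, z = sin φ).
The central angle between the endpoints is δ = arccos(p₁·p₂) ≈ 1.043 rad (59.8°).
Interpolate at f = 0.80 with slerp weights a = sin((1−f)δ)/sin δ ≈ 0.240, b = sin(fδ)/sin δ ≈ 0.858.
p = a·p₁ + b·p₂ ≈ (0.823, -0.418, 0.383); φ = arcsin(p_z) ≈ 22.53°, λ = atan2(p_y, p_x) ≈ -26.94°.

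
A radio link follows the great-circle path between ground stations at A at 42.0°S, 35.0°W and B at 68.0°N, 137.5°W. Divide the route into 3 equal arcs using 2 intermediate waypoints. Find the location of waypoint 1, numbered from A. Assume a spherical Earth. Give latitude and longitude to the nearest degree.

≈ 2°S, 55°W

From cos δ = sin φ₁ sin φ₂ + cos φ₁ cos φ₂ cos Δλ, the central angle is δ ≈ 2.319 rad (132.9°).
Interpolate at f = 1/3 with slerp weights a = sin((1−f)δ)/sin δ ≈ 1.365, b = sin(fδ)/sin δ ≈ 0.953.
p = a·p₁ + b·p₂ ≈ (0.567, -0.823, -0.029); φ = arcsin(p_z) ≈ -1.67°, λ = atan2(p_y, p_x) ≈ -55.41°.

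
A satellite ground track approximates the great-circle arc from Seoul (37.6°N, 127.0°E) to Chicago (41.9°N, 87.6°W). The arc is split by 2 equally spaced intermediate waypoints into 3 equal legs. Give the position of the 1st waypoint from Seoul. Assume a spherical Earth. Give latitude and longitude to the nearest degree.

≈ (64°N, 157°E)

Convert each endpoint to a unit vector on the sphere (x = cos φ cos λ, y = cos φ sin λ, z = sin φ).
The central angle between the endpoints is δ = arccos(p₁·p₂) ≈ 1.649 rad (94.5°).
Interpolate at f = 1/3 with slerp weights a = sin((1−f)δ)/sin δ ≈ 0.894, b = sin(fδ)/sin δ ≈ 0.524.
p = a·p₁ + b·p₂ ≈ (-0.410, 0.176, 0.895); φ = arcsin(p_z) ≈ 63.52°, λ = atan2(p_y, p_x) ≈ 156.78°.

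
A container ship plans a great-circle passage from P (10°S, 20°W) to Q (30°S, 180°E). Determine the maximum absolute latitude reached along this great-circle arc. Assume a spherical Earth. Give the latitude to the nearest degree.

The great circle lies in the plane with unit normal n̂ = (p₁ × p₂)/|p₁ × p₂|.
Here n̂_z ≈ -0.417; the vertex latitude is φ_max = arccos|n̂_z| ≈ 65.4°.

≈ 65°S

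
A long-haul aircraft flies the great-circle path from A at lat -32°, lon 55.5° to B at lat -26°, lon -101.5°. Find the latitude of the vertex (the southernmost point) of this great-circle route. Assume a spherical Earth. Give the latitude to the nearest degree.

The great circle lies in the plane with unit normal n̂ = (p₁ × p₂)/|p₁ × p₂|.
Here n̂_z ≈ -0.337; the vertex latitude is φ_max = arccos|n̂_z| ≈ 70.3°.
Check via Clairaut: cos φ_max = |cos φ₁| · sin C = cos(32.0°)·sin(156.6°) ≈ 0.337, again giving ≈ 70.3°.

≈ -70°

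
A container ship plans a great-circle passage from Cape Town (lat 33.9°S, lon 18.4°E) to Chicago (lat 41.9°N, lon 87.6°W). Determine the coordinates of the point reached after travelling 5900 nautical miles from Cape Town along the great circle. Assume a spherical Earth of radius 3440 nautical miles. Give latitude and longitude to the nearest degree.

Write both endpoints as unit vectors p₁, p₂ with components (cos φ cos λ, cos φ sin λ, sin φ).
The central angle between the endpoints is δ = arccos(p₁·p₂) ≈ 2.145 rad (122.9°). The total great-circle distance is δ·R ≈ 2.145 × 3440 ≈ 7377 nmi, so the target fraction is f = 5900/7377 ≈ 0.800.
Interpolate at f ≈ 0.800 with slerp weights a = sin((1−f)δ)/sin δ ≈ 0.496, b = sin(fδ)/sin δ ≈ 1.178.
p = a·p₁ + b·p₂ ≈ (0.427, -0.746, 0.510); φ = arcsin(p_z) ≈ 30.69°, λ = atan2(p_y, p_x) ≈ -60.22°.

≈ lat 31°N, lon 60°W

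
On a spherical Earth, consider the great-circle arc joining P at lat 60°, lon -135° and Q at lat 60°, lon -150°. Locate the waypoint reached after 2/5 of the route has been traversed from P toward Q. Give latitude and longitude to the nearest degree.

The haversine formula gives a central angle δ ≈ 0.131 rad (7.5°) between the endpoints.
Interpolate at f = 2/5 with slerp weights a = sin((1−f)δ)/sin δ ≈ 0.601, b = sin(fδ)/sin δ ≈ 0.401.
p = a·p₁ + b·p₂ ≈ (-0.386, -0.313, 0.868); φ = arcsin(p_z) ≈ 60.20°, λ = atan2(p_y, p_x) ≈ -140.99°.

≈ lat 60°, lon -141°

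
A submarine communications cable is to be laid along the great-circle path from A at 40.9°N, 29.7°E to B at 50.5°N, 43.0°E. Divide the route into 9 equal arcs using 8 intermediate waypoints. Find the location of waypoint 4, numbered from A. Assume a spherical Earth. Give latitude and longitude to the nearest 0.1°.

The haversine formula gives a central angle δ ≈ 0.232 rad (13.3°) between the endpoints.
Interpolate at f = 4/9 with slerp weights a = sin((1−f)δ)/sin δ ≈ 0.559, b = sin(fδ)/sin δ ≈ 0.448.
p = a·p₁ + b·p₂ ≈ (0.575, 0.404, 0.711); φ = arcsin(p_z) ≈ 45.35°, λ = atan2(p_y, p_x) ≈ 35.05°.

≈ 45.4°N, 35.0°E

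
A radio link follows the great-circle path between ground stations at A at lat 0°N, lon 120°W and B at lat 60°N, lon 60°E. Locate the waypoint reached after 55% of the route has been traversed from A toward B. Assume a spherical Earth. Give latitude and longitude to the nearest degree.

≈ lat 66°N, lon 120°W

From cos δ = sin φ₁ sin φ₂ + cos φ₁ cos φ₂ cos Δλ, the central angle is δ ≈ 2.094 rad (120.0°).
Interpolate at f = 0.55 with slerp weights a = sin((1−f)δ)/sin δ ≈ 0.934, b = sin(fδ)/sin δ ≈ 1.055.
p = a·p₁ + b·p₂ ≈ (-0.203, -0.352, 0.914); φ = arcsin(p_z) ≈ 66.00°, λ = atan2(p_y, p_x) ≈ -120.00°.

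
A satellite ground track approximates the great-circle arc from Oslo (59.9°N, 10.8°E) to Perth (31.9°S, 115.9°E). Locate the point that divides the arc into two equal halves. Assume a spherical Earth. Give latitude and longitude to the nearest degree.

≈ (21°N, 82°E)

Convert each endpoint to a unit vector on the sphere (x = cos φ cos λ, y = cos φ sin λ, z = sin φ).
The central angle between the endpoints is δ = arccos(p₁·p₂) ≈ 2.175 rad (124.6°).
Interpolate at f = 1/2 with slerp weights a = sin((1−f)δ)/sin δ ≈ 1.076, b = sin(fδ)/sin δ ≈ 1.076.
p = a·p₁ + b·p₂ ≈ (0.131, 0.923, 0.362); φ = arcsin(p_z) ≈ 21.24°, λ = atan2(p_y, p_x) ≈ 81.92°.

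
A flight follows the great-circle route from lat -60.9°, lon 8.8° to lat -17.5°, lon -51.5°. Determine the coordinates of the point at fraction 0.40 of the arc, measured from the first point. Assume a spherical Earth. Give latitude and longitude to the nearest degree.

The haversine formula gives a central angle δ ≈ 1.056 rad (60.5°) between the endpoints.
Interpolate at f = 0.40 with slerp weights a = sin((1−f)δ)/sin δ ≈ 0.680, b = sin(fδ)/sin δ ≈ 0.471.
p = a·p₁ + b·p₂ ≈ (0.607, -0.301, -0.736); φ = arcsin(p_z) ≈ -47.39°, λ = atan2(p_y, p_x) ≈ -26.39°.

≈ lat -47°, lon -26°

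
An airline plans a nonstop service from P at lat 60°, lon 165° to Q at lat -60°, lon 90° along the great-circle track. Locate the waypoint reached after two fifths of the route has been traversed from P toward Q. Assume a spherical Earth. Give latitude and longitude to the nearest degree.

Convert each endpoint to a unit vector on the sphere (x = cos φ cos λ, y = cos φ sin λ, z = sin φ).
The central angle between the endpoints is δ = arccos(p₁·p₂) ≈ 2.326 rad (133.3°).
Interpolate at f = 2/5 with slerp weights a = sin((1−f)δ)/sin δ ≈ 1.352, b = sin(fδ)/sin δ ≈ 1.101.
p = a·p₁ + b·p₂ ≈ (-0.653, 0.725, 0.217); φ = arcsin(p_z) ≈ 12.56°, λ = atan2(p_y, p_x) ≈ 131.99°.

≈ lat 13°, lon 132°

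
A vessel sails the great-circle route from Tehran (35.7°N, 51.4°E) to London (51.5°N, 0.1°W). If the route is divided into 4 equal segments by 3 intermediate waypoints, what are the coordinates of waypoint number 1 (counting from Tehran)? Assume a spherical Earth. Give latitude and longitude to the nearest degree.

≈ (42°N, 41°E)

Write both endpoints as unit vectors p₁, p₂ with components (cos φ cos λ, cos φ sin λ, sin φ).
The central angle between the endpoints is δ = arccos(p₁·p₂) ≈ 0.690 rad (39.5°).
Interpolate at f = 1/4 with slerp weights a = sin((1−f)δ)/sin δ ≈ 0.777, b = sin(fδ)/sin δ ≈ 0.270.
p = a·p₁ + b·p₂ ≈ (0.562, 0.493, 0.665); φ = arcsin(p_z) ≈ 41.65°, λ = atan2(p_y, p_x) ≈ 41.27°.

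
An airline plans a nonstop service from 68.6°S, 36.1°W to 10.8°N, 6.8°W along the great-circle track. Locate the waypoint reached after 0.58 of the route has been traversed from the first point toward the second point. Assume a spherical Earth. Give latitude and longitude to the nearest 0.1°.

From cos δ = sin φ₁ sin φ₂ + cos φ₁ cos φ₂ cos Δλ, the central angle is δ ≈ 1.432 rad (82.1°).
Interpolate at f = 0.58 with slerp weights a = sin((1−f)δ)/sin δ ≈ 0.571, b = sin(fδ)/sin δ ≈ 0.746.
p = a·p₁ + b·p₂ ≈ (0.896, -0.210, -0.392); φ = arcsin(p_z) ≈ -23.10°, λ = atan2(p_y, p_x) ≈ -13.17°.

≈ 23.1°S, 13.2°W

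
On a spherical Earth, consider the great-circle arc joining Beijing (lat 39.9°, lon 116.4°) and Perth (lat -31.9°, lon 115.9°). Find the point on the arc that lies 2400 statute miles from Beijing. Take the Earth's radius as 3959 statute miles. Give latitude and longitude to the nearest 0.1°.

≈ lat 5.2°, lon 116.1°

Convert each endpoint to a unit vector on the sphere (x = cos φ cos λ, y = cos φ sin λ, z = sin φ).
The central angle between the endpoints is δ = arccos(p₁·p₂) ≈ 1.253 rad (71.8°). The total great-circle distance is δ·R ≈ 1.253 × 3959 ≈ 4961 mi, so the target fraction is f = 2400/4961 ≈ 0.484.
Interpolate at f ≈ 0.484 with slerp weights a = sin((1−f)δ)/sin δ ≈ 0.635, b = sin(fδ)/sin δ ≈ 0.600.
p = a·p₁ + b·p₂ ≈ (-0.439, 0.894, 0.090); φ = arcsin(p_z) ≈ 5.17°, λ = atan2(p_y, p_x) ≈ 116.14°.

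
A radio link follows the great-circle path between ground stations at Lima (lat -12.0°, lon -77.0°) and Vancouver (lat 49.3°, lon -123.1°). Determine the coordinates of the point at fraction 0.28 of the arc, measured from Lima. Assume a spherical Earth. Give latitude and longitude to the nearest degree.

Convert each endpoint to a unit vector on the sphere (x = cos φ cos λ, y = cos φ sin λ, z = sin φ).
The central angle between the endpoints is δ = arccos(p₁·p₂) ≈ 1.282 rad (73.5°).
Interpolate at f = 0.28 with slerp weights a = sin((1−f)δ)/sin δ ≈ 0.832, b = sin(fδ)/sin δ ≈ 0.367.
p = a·p₁ + b·p₂ ≈ (0.053, -0.993, 0.105); φ = arcsin(p_z) ≈ 6.02°, λ = atan2(p_y, p_x) ≈ -86.97°.

≈ lat 6°, lon -87°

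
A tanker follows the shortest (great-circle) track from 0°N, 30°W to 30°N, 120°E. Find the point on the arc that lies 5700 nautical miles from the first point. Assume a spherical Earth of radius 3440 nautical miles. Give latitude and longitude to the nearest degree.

≈ 49°N, 68°E

Write both endpoints as unit vectors p₁, p₂ with components (cos φ cos λ, cos φ sin λ, sin φ).
The central angle between the endpoints is δ = arccos(p₁·p₂) ≈ 2.419 rad (138.6°). The total great-circle distance is δ·R ≈ 2.419 × 3440 ≈ 8321 nmi, so the target fraction is f = 5700/8321 ≈ 0.685.
Interpolate at f ≈ 0.685 with slerp weights a = sin((1−f)δ)/sin δ ≈ 1.044, b = sin(fδ)/sin δ ≈ 1.506.
p = a·p₁ + b·p₂ ≈ (0.252, 0.608, 0.753); φ = arcsin(p_z) ≈ 48.86°, λ = atan2(p_y, p_x) ≈ 67.52°.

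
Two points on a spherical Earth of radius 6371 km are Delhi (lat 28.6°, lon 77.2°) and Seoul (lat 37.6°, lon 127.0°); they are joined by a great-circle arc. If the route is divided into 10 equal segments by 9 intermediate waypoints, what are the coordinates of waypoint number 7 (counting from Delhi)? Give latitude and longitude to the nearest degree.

From cos δ = sin φ₁ sin φ₂ + cos φ₁ cos φ₂ cos Δλ, the central angle is δ ≈ 0.736 rad (42.2°).
Interpolate at f = 7/10 with slerp weights a = sin((1−f)δ)/sin δ ≈ 0.326, b = sin(fδ)/sin δ ≈ 0.734.
p = a·p₁ + b·p₂ ≈ (-0.286, 0.744, 0.604); φ = arcsin(p_z) ≈ 37.16°, λ = atan2(p_y, p_x) ≈ 111.07°.

≈ lat 37°, lon 111°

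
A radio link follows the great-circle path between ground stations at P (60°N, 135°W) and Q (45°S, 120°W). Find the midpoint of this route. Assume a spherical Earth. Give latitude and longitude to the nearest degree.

≈ (8°N, 126°W)

Write both endpoints as unit vectors p₁, p₂ with components (cos φ cos λ, cos φ sin λ, sin φ).
The central angle between the endpoints is δ = arccos(p₁·p₂) ≈ 1.845 rad (105.7°).
Interpolate at f = 1/2 with slerp weights a = sin((1−f)δ)/sin δ ≈ 0.828, b = sin(fδ)/sin δ ≈ 0.828.
p = a·p₁ + b·p₂ ≈ (-0.586, -0.800, 0.132); φ = arcsin(p_z) ≈ 7.56°, λ = atan2(p_y, p_x) ≈ -126.21°.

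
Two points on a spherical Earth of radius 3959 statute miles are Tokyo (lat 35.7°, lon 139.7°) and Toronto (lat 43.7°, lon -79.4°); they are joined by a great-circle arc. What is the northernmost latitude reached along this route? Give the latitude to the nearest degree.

≈ 68°

The great circle lies in the plane with unit normal n̂ = (p₁ × p₂)/|p₁ × p₂|.
Here n̂_z ≈ +0.371; the vertex latitude is φ_max = arccos|n̂_z| ≈ 68.2°.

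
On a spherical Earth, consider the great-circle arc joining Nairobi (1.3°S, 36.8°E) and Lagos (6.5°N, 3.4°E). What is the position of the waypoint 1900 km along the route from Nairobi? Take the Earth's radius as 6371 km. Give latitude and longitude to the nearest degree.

≈ 3°N, 20°E

Write both endpoints as unit vectors p₁, p₂ with components (cos φ cos λ, cos φ sin λ, sin φ).
The central angle between the endpoints is δ = arccos(p₁·p₂) ≈ 0.598 rad (34.2°). The total great-circle distance is δ·R ≈ 0.598 × 6371 ≈ 3807 km, so the target fraction is f = 1900/3807 ≈ 0.499.
Interpolate at f ≈ 0.499 with slerp weights a = sin((1−f)δ)/sin δ ≈ 0.524, b = sin(fδ)/sin δ ≈ 0.522.
p = a·p₁ + b·p₂ ≈ (0.938, 0.345, 0.047); φ = arcsin(p_z) ≈ 2.71°, λ = atan2(p_y, p_x) ≈ 20.18°.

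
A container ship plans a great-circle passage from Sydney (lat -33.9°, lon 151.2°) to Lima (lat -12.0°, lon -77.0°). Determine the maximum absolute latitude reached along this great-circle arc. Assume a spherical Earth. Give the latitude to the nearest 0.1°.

The great circle lies in the plane with unit normal n̂ = (p₁ × p₂)/|p₁ × p₂|.
Here n̂_z ≈ +0.669; the vertex latitude is φ_max = arccos|n̂_z| ≈ 48.0°.
Check via Clairaut: cos φ_max = |cos φ₁| · sin C = cos(33.9°)·sin(126.3°) ≈ 0.669, again giving ≈ 48.0°.

≈ -48.0°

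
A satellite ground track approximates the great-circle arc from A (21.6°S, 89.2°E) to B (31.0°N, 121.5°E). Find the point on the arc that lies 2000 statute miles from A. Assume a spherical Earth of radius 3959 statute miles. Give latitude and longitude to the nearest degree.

Convert each endpoint to a unit vector on the sphere (x = cos φ cos λ, y = cos φ sin λ, z = sin φ).
The central angle between the endpoints is δ = arccos(p₁·p₂) ≈ 1.066 rad (61.0°). The total great-circle distance is δ·R ≈ 1.066 × 3959 ≈ 4218 mi, so the target fraction is f = 2000/4218 ≈ 0.474.
Interpolate at f ≈ 0.474 with slerp weights a = sin((1−f)δ)/sin δ ≈ 0.607, b = sin(fδ)/sin δ ≈ 0.553.
p = a·p₁ + b·p₂ ≈ (-0.240, 0.969, 0.061); φ = arcsin(p_z) ≈ 3.51°, λ = atan2(p_y, p_x) ≈ 103.90°.

≈ (4°N, 104°E)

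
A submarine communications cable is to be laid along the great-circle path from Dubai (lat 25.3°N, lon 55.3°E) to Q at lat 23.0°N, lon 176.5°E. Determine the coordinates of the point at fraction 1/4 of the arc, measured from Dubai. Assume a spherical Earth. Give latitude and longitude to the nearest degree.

Convert each endpoint to a unit vector on the sphere (x = cos φ cos λ, y = cos φ sin λ, z = sin φ).
The central angle between the endpoints is δ = arccos(p₁·p₂) ≈ 1.838 rad (105.3°).
Interpolate at f = 1/4 with slerp weights a = sin((1−f)δ)/sin δ ≈ 1.018, b = sin(fδ)/sin δ ≈ 0.460.
p = a·p₁ + b·p₂ ≈ (0.101, 0.782, 0.615); φ = arcsin(p_z) ≈ 37.92°, λ = atan2(p_y, p_x) ≈ 82.62°.

≈ lat 38°N, lon 83°E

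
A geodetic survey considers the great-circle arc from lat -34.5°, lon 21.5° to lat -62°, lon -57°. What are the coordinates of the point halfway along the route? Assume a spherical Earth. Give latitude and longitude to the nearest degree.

≈ lat -55°, lon -5°

Write both endpoints as unit vectors p₁, p₂ with components (cos φ cos λ, cos φ sin λ, sin φ).
The central angle between the endpoints is δ = arccos(p₁·p₂) ≈ 0.955 rad (54.7°).
Interpolate at f = 1/2 with slerp weights a = sin((1−f)δ)/sin δ ≈ 0.563, b = sin(fδ)/sin δ ≈ 0.563.
p = a·p₁ + b·p₂ ≈ (0.576, -0.052, -0.816); φ = arcsin(p_z) ≈ -54.69°, λ = atan2(p_y, p_x) ≈ -5.12°.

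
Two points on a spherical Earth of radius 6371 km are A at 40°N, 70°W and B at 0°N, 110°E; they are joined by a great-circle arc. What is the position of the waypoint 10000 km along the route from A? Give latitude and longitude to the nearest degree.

From cos δ = sin φ₁ sin φ₂ + cos φ₁ cos φ₂ cos Δλ, the central angle is δ ≈ 2.443 rad (140.0°). The total great-circle distance is δ·R ≈ 2.443 × 6371 ≈ 15567 km, so the target fraction is f = 10000/15567 ≈ 0.642.
Interpolate at f ≈ 0.642 with slerp weights a = sin((1−f)δ)/sin δ ≈ 1.193, b = sin(fδ)/sin δ ≈ 1.556.
p = a·p₁ + b·p₂ ≈ (-0.220, 0.603, 0.767); φ = arcsin(p_z) ≈ 50.07°, λ = atan2(p_y, p_x) ≈ 110.00°.

≈ 50°N, 110°E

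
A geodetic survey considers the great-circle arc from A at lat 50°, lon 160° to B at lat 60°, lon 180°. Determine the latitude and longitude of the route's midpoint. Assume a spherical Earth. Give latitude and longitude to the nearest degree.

Write both endpoints as unit vectors p₁, p₂ with components (cos φ cos λ, cos φ sin λ, sin φ).
The central angle between the endpoints is δ = arccos(p₁·p₂) ≈ 0.264 rad (15.1°).
Interpolate at f = 1/2 with slerp weights a = sin((1−f)δ)/sin δ ≈ 0.504, b = sin(fδ)/sin δ ≈ 0.504.
p = a·p₁ + b·p₂ ≈ (-0.557, 0.111, 0.823); φ = arcsin(p_z) ≈ 55.40°, λ = atan2(p_y, p_x) ≈ 168.74°.

≈ lat 55°, lon 169°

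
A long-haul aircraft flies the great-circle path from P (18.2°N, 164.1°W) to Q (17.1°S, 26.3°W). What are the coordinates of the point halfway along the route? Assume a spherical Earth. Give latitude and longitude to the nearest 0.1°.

Write both endpoints as unit vectors p₁, p₂ with components (cos φ cos λ, cos φ sin λ, sin φ).
The central angle between the endpoints is δ = arccos(p₁·p₂) ≈ 2.441 rad (139.9°).
Interpolate at f = 1/2 with slerp weights a = sin((1−f)δ)/sin δ ≈ 1.457, b = sin(fδ)/sin δ ≈ 1.457.
p = a·p₁ + b·p₂ ≈ (-0.083, -0.996, 0.027); φ = arcsin(p_z) ≈ 1.53°, λ = atan2(p_y, p_x) ≈ -94.75°.

≈ (1.5°N, 94.7°W)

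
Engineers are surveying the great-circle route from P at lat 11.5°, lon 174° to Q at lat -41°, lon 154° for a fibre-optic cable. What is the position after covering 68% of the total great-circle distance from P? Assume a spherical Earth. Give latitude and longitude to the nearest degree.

≈ lat -24°, lon 162°

Convert each endpoint to a unit vector on the sphere (x = cos φ cos λ, y = cos φ sin λ, z = sin φ).
The central angle between the endpoints is δ = arccos(p₁·p₂) ≈ 0.971 rad (55.7°).
Interpolate at f = 0.68 with slerp weights a = sin((1−f)δ)/sin δ ≈ 0.370, b = sin(fδ)/sin δ ≈ 0.743.
p = a·p₁ + b·p₂ ≈ (-0.865, 0.284, -0.414); φ = arcsin(p_z) ≈ -24.43°, λ = atan2(p_y, p_x) ≈ 161.84°.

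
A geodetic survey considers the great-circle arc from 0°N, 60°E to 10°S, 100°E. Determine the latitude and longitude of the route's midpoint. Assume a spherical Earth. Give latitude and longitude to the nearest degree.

≈ 5°S, 80°E

From cos δ = sin φ₁ sin φ₂ + cos φ₁ cos φ₂ cos Δλ, the central angle is δ ≈ 0.716 rad (41.0°).
Interpolate at f = 1/2 with slerp weights a = sin((1−f)δ)/sin δ ≈ 0.534, b = sin(fδ)/sin δ ≈ 0.534.
p = a·p₁ + b·p₂ ≈ (0.176, 0.980, -0.093); φ = arcsin(p_z) ≈ -5.32°, λ = atan2(p_y, p_x) ≈ 79.84°.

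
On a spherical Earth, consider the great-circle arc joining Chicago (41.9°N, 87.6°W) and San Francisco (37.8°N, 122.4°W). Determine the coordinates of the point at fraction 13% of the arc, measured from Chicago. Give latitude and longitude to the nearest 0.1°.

The haversine formula gives a central angle δ ≈ 0.468 rad (26.8°) between the endpoints.
Interpolate at f = 0.13 with slerp weights a = sin((1−f)δ)/sin δ ≈ 0.878, b = sin(fδ)/sin δ ≈ 0.135.
p = a·p₁ + b·p₂ ≈ (-0.030, -0.743, 0.669); φ = arcsin(p_z) ≈ 41.98°, λ = atan2(p_y, p_x) ≈ -92.29°.

≈ (42.0°N, 92.3°W)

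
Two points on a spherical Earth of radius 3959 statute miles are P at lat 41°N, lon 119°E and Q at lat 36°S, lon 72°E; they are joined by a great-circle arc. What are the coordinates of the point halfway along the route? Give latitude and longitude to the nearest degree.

From cos δ = sin φ₁ sin φ₂ + cos φ₁ cos φ₂ cos Δλ, the central angle is δ ≈ 1.540 rad (88.2°).
Interpolate at f = 1/2 with slerp weights a = sin((1−f)δ)/sin δ ≈ 0.696, b = sin(fδ)/sin δ ≈ 0.696.
p = a·p₁ + b·p₂ ≈ (-0.081, 0.996, 0.048); φ = arcsin(p_z) ≈ 2.73°, λ = atan2(p_y, p_x) ≈ 94.63°.

≈ lat 3°N, lon 95°E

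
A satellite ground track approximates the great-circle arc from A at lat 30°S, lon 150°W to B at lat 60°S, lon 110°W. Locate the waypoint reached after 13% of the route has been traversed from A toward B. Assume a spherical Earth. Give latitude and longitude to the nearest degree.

≈ lat 34°S, lon 147°W

From cos δ = sin φ₁ sin φ₂ + cos φ₁ cos φ₂ cos Δλ, the central angle is δ ≈ 0.700 rad (40.1°).
Interpolate at f = 0.13 with slerp weights a = sin((1−f)δ)/sin δ ≈ 0.888, b = sin(fδ)/sin δ ≈ 0.141.
p = a·p₁ + b·p₂ ≈ (-0.690, -0.451, -0.566); φ = arcsin(p_z) ≈ -34.48°, λ = atan2(p_y, p_x) ≈ -146.85°.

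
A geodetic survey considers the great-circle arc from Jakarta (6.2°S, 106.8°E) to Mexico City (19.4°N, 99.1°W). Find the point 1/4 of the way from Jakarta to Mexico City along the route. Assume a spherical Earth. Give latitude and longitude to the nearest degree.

Write both endpoints as unit vectors p₁, p₂ with components (cos φ cos λ, cos φ sin λ, sin φ).
The central angle between the endpoints is δ = arccos(p₁·p₂) ≈ 2.645 rad (151.6°).
Interpolate at f = 1/4 with slerp weights a = sin((1−f)δ)/sin δ ≈ 1.924, b = sin(fδ)/sin δ ≈ 1.290.
p = a·p₁ + b·p₂ ≈ (-0.745, 0.629, 0.221); φ = arcsin(p_z) ≈ 12.75°, λ = atan2(p_y, p_x) ≈ 139.82°.

≈ 13°N, 140°E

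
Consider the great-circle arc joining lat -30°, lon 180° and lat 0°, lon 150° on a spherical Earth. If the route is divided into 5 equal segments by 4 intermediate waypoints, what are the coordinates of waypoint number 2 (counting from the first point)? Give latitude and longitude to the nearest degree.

The haversine formula gives a central angle δ ≈ 0.723 rad (41.4°) between the endpoints.
Interpolate at f = 2/5 with slerp weights a = sin((1−f)δ)/sin δ ≈ 0.635, b = sin(fδ)/sin δ ≈ 0.431.
p = a·p₁ + b·p₂ ≈ (-0.923, 0.216, -0.318); φ = arcsin(p_z) ≈ -18.52°, λ = atan2(p_y, p_x) ≈ 166.86°.

≈ lat -19°, lon 167°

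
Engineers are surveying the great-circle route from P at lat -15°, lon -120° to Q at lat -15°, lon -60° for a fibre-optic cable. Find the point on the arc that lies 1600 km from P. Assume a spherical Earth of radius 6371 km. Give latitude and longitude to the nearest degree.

Convert each endpoint to a unit vector on the sphere (x = cos φ cos λ, y = cos φ sin λ, z = sin φ).
The central angle between the endpoints is δ = arccos(p₁·p₂) ≈ 1.008 rad (57.8°). The total great-circle distance is δ·R ≈ 1.008 × 6371 ≈ 6422 km, so the target fraction is f = 1600/6422 ≈ 0.249.
Interpolate at f ≈ 0.249 with slerp weights a = sin((1−f)δ)/sin δ ≈ 0.812, b = sin(fδ)/sin δ ≈ 0.294.
p = a·p₁ + b·p₂ ≈ (-0.250, -0.925, -0.286); φ = arcsin(p_z) ≈ -16.63°, λ = atan2(p_y, p_x) ≈ -105.14°.

≈ lat -17°, lon -105°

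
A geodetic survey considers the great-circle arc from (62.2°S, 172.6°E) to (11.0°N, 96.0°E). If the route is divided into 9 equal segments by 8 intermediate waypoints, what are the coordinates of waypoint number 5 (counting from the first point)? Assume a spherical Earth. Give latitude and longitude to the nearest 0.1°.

Convert each endpoint to a unit vector on the sphere (x = cos φ cos λ, y = cos φ sin λ, z = sin φ).
The central angle between the endpoints is δ = arccos(p₁·p₂) ≈ 1.634 rad (93.6°).
Interpolate at f = 5/9 with slerp weights a = sin((1−f)δ)/sin δ ≈ 0.665, b = sin(fδ)/sin δ ≈ 0.790.
p = a·p₁ + b·p₂ ≈ (-0.389, 0.811, -0.438); φ = arcsin(p_z) ≈ -25.96°, λ = atan2(p_y, p_x) ≈ 115.61°.

≈ (26.0°S, 115.6°E)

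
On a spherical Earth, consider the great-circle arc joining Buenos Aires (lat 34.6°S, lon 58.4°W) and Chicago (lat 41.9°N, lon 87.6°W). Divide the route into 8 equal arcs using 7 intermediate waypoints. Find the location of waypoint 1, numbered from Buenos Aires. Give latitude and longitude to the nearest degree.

The haversine formula gives a central angle δ ≈ 1.415 rad (81.0°) between the endpoints.
Interpolate at f = 1/8 with slerp weights a = sin((1−f)δ)/sin δ ≈ 0.957, b = sin(fδ)/sin δ ≈ 0.178.
p = a·p₁ + b·p₂ ≈ (0.418, -0.803, -0.424); φ = arcsin(p_z) ≈ -25.11°, λ = atan2(p_y, p_x) ≈ -62.49°.

≈ lat 25°S, lon 62°W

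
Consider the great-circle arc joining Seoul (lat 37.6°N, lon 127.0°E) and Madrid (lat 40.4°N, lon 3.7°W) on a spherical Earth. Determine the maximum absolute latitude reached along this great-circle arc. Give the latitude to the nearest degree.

≈ 63°N

The great circle lies in the plane with unit normal n̂ = (p₁ × p₂)/|p₁ × p₂|.
Here n̂_z ≈ -0.457; the vertex latitude is φ_max = arccos|n̂_z| ≈ 62.8°.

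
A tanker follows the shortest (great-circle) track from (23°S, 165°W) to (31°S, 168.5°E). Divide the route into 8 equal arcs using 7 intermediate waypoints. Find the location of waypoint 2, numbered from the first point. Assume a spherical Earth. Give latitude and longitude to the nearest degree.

Convert each endpoint to a unit vector on the sphere (x = cos φ cos λ, y = cos φ sin λ, z = sin φ).
The central angle between the endpoints is δ = arccos(p₁·p₂) ≈ 0.434 rad (24.9°).
Interpolate at f = 2/8 with slerp weights a = sin((1−f)δ)/sin δ ≈ 0.760, b = sin(fδ)/sin δ ≈ 0.258.
p = a·p₁ + b·p₂ ≈ (-0.892, -0.137, -0.430); φ = arcsin(p_z) ≈ -25.45°, λ = atan2(p_y, p_x) ≈ -171.26°.

≈ (25°S, 171°W)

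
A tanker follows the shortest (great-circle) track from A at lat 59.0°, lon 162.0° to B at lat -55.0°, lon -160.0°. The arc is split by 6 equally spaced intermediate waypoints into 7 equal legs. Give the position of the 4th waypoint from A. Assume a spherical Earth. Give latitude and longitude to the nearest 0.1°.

Write both endpoints as unit vectors p₁, p₂ with components (cos φ cos λ, cos φ sin λ, sin φ).
The central angle between the endpoints is δ = arccos(p₁·p₂) ≈ 2.059 rad (118.0°).
Interpolate at f = 4/7 with slerp weights a = sin((1−f)δ)/sin δ ≈ 0.875, b = sin(fδ)/sin δ ≈ 1.046.
p = a·p₁ + b·p₂ ≈ (-0.992, -0.066, -0.107); φ = arcsin(p_z) ≈ -6.13°, λ = atan2(p_y, p_x) ≈ -176.20°.

≈ lat -6.1°, lon -176.2°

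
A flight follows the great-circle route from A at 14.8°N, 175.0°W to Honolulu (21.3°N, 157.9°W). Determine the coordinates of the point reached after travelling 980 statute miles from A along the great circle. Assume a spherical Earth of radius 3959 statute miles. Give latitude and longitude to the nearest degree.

≈ 20°N, 161°W

The haversine formula gives a central angle δ ≈ 0.305 rad (17.5°) between the endpoints. The total great-circle distance is δ·R ≈ 0.305 × 3959 ≈ 1209 mi, so the target fraction is f = 980/1209 ≈ 0.811.
Interpolate at f ≈ 0.811 with slerp weights a = sin((1−f)δ)/sin δ ≈ 0.192, b = sin(fδ)/sin δ ≈ 0.815.
p = a·p₁ + b·p₂ ≈ (-0.889, -0.302, 0.345); φ = arcsin(p_z) ≈ 20.19°, λ = atan2(p_y, p_x) ≈ -161.24°.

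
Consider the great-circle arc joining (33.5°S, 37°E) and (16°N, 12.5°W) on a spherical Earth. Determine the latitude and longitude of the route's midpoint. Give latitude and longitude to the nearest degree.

Write both endpoints as unit vectors p₁, p₂ with components (cos φ cos λ, cos φ sin λ, sin φ).
The central angle between the endpoints is δ = arccos(p₁·p₂) ≈ 1.193 rad (68.4°).
Interpolate at f = 1/2 with slerp weights a = sin((1−f)δ)/sin δ ≈ 0.604, b = sin(fδ)/sin δ ≈ 0.604.
p = a·p₁ + b·p₂ ≈ (0.970, 0.178, -0.167); φ = arcsin(p_z) ≈ -9.61°, λ = atan2(p_y, p_x) ≈ 10.38°.

≈ (10°S, 10°E)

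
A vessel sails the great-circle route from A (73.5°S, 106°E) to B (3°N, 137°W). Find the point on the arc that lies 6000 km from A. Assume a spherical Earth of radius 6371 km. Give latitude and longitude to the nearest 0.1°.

≈ (41.5°S, 151.4°W)

From cos δ = sin φ₁ sin φ₂ + cos φ₁ cos φ₂ cos Δλ, the central angle is δ ≈ 1.751 rad (100.3°). The total great-circle distance is δ·R ≈ 1.751 × 6371 ≈ 11154 km, so the target fraction is f = 6000/11154 ≈ 0.538.
Interpolate at f ≈ 0.538 with slerp weights a = sin((1−f)δ)/sin δ ≈ 0.735, b = sin(fδ)/sin δ ≈ 0.822.
p = a·p₁ + b·p₂ ≈ (-0.658, -0.359, -0.662); φ = arcsin(p_z) ≈ -41.46°, λ = atan2(p_y, p_x) ≈ -151.38°.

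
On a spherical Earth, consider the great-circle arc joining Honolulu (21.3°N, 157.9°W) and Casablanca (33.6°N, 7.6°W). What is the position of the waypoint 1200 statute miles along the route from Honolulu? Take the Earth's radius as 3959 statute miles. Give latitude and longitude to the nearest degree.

≈ (36°N, 148°W)

Write both endpoints as unit vectors p₁, p₂ with components (cos φ cos λ, cos φ sin λ, sin φ).
The central angle between the endpoints is δ = arccos(p₁·p₂) ≈ 2.064 rad (118.2°). The total great-circle distance is δ·R ≈ 2.064 × 3959 ≈ 8170 mi, so the target fraction is f = 1200/8170 ≈ 0.147.
Interpolate at f ≈ 0.147 with slerp weights a = sin((1−f)δ)/sin δ ≈ 1.115, b = sin(fδ)/sin δ ≈ 0.339.
p = a·p₁ + b·p₂ ≈ (-0.683, -0.428, 0.592); φ = arcsin(p_z) ≈ 36.33°, λ = atan2(p_y, p_x) ≈ -147.91°.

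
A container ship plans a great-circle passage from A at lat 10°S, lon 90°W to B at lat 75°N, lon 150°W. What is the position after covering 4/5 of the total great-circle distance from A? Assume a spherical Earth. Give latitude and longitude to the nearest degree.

≈ lat 61°N, lon 116°W

Convert each endpoint to a unit vector on the sphere (x = cos φ cos λ, y = cos φ sin λ, z = sin φ).
The central angle between the endpoints is δ = arccos(p₁·p₂) ≈ 1.611 rad (92.3°).
Interpolate at f = 4/5 with slerp weights a = sin((1−f)δ)/sin δ ≈ 0.317, b = sin(fδ)/sin δ ≈ 0.961.
p = a·p₁ + b·p₂ ≈ (-0.215, -0.437, 0.874); φ = arcsin(p_z) ≈ 60.87°, λ = atan2(p_y, p_x) ≈ -116.27°.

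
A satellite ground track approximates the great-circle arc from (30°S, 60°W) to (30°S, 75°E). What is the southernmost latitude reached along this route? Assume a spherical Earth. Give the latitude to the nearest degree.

The great circle lies in the plane with unit normal n̂ = (p₁ × p₂)/|p₁ × p₂|.
Here n̂_z ≈ +0.552; the vertex latitude is φ_max = arccos|n̂_z| ≈ 56.5°.
Check via Clairaut: cos φ_max = |cos φ₁| · sin C = cos(30.0°)·sin(140.4°) ≈ 0.552, again giving ≈ 56.5°.

≈ 56°S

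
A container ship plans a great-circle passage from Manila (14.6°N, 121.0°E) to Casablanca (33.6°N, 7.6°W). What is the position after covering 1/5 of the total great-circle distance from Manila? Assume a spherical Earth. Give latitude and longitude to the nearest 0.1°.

≈ 29.7°N, 103.3°E

The haversine formula gives a central angle δ ≈ 1.943 rad (111.3°) between the endpoints.
Interpolate at f = 1/5 with slerp weights a = sin((1−f)δ)/sin δ ≈ 1.073, b = sin(fδ)/sin δ ≈ 0.407.
p = a·p₁ + b·p₂ ≈ (-0.199, 0.845, 0.496); φ = arcsin(p_z) ≈ 29.71°, λ = atan2(p_y, p_x) ≈ 103.26°.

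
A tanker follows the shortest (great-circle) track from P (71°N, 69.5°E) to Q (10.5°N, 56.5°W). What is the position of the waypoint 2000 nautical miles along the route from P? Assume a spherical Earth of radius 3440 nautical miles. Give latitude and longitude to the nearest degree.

≈ (64°N, 26°W)

Write both endpoints as unit vectors p₁, p₂ with components (cos φ cos λ, cos φ sin λ, sin φ).
The central angle between the endpoints is δ = arccos(p₁·p₂) ≈ 1.587 rad (90.9°). The total great-circle distance is δ·R ≈ 1.587 × 3440 ≈ 5458 nmi, so the target fraction is f = 2000/5458 ≈ 0.366.
Interpolate at f ≈ 0.366 with slerp weights a = sin((1−f)δ)/sin δ ≈ 0.844, b = sin(fδ)/sin δ ≈ 0.549.
p = a·p₁ + b·p₂ ≈ (0.394, -0.193, 0.898); φ = arcsin(p_z) ≈ 63.96°, λ = atan2(p_y, p_x) ≈ -26.06°.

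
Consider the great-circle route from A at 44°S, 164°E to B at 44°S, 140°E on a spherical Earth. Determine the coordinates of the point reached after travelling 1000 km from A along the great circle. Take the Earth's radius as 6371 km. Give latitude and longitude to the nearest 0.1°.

Write both endpoints as unit vectors p₁, p₂ with components (cos φ cos λ, cos φ sin λ, sin φ).
The central angle between the endpoints is δ = arccos(p₁·p₂) ≈ 0.300 rad (17.2°). The total great-circle distance is δ·R ≈ 0.300 × 6371 ≈ 1913 km, so the target fraction is f = 1000/1913 ≈ 0.523.
Interpolate at f ≈ 0.523 with slerp weights a = sin((1−f)δ)/sin δ ≈ 0.483, b = sin(fδ)/sin δ ≈ 0.529.
p = a·p₁ + b·p₂ ≈ (-0.625, 0.340, -0.703); φ = arcsin(p_z) ≈ -44.63°, λ = atan2(p_y, p_x) ≈ 151.45°.

≈ 44.6°S, 151.4°E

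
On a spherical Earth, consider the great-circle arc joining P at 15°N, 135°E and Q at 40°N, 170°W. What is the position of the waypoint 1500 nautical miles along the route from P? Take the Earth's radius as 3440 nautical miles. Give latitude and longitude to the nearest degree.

≈ 29°N, 157°E

Convert each endpoint to a unit vector on the sphere (x = cos φ cos λ, y = cos φ sin λ, z = sin φ).
The central angle between the endpoints is δ = arccos(p₁·p₂) ≈ 0.939 rad (53.8°). The total great-circle distance is δ·R ≈ 0.939 × 3440 ≈ 3229 nmi, so the target fraction is f = 1500/3229 ≈ 0.464.
Interpolate at f ≈ 0.464 with slerp weights a = sin((1−f)δ)/sin δ ≈ 0.597, b = sin(fδ)/sin δ ≈ 0.523.
p = a·p₁ + b·p₂ ≈ (-0.803, 0.338, 0.491); φ = arcsin(p_z) ≈ 29.41°, λ = atan2(p_y, p_x) ≈ 157.15°.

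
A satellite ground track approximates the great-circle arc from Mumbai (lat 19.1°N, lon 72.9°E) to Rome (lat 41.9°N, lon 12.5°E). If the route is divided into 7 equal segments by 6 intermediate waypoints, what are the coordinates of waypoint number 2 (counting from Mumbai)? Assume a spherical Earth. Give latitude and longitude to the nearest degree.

Convert each endpoint to a unit vector on the sphere (x = cos φ cos λ, y = cos φ sin λ, z = sin φ).
The central angle between the endpoints is δ = arccos(p₁·p₂) ≈ 0.969 rad (55.5°).
Interpolate at f = 2/7 with slerp weights a = sin((1−f)δ)/sin δ ≈ 0.774, b = sin(fδ)/sin δ ≈ 0.332.
p = a·p₁ + b·p₂ ≈ (0.456, 0.753, 0.475); φ = arcsin(p_z) ≈ 28.35°, λ = atan2(p_y, p_x) ≈ 58.79°.

≈ lat 28°N, lon 59°E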